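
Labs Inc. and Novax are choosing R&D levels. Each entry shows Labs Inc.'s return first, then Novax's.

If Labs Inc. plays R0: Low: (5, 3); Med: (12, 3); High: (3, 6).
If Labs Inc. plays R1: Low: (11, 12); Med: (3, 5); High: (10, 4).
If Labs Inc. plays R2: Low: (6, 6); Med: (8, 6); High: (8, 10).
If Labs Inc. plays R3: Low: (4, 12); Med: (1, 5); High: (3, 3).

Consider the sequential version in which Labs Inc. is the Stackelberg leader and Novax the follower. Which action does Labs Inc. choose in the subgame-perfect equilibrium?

Solve by backward induction (Labs Inc. leads).
- R0 → Novax plays High (best of 3, 3, 6); Labs Inc. gets 3.
- R1 → Novax plays Low (best of 12, 5, 4); Labs Inc. gets 11.
- R2 → Novax plays High (best of 6, 6, 10); Labs Inc. gets 8.
- R3 → Novax plays Low (best of 12, 5, 3); Labs Inc. gets 4.
Labs Inc.'s induced payoffs are 3, 11, 8, 4, so Labs Inc. commits to R1. Subgame-perfect outcome: (R1, Low) with payoffs (11, 12).

R1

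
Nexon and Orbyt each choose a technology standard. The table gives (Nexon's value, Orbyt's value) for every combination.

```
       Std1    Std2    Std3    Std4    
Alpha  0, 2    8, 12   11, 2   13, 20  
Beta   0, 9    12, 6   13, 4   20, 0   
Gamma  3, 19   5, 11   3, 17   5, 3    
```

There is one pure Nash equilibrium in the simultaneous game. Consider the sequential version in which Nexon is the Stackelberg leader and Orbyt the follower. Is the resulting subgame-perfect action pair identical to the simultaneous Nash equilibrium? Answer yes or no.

no

Orbyt best-responds to each possible Nexon move:
- Alpha: Orbyt compares 2, 12, 2, 20 and picks Std4; Nexon would get 13.
- Beta: Orbyt compares 9, 6, 4, 0 and picks Std1; Nexon would get 0.
- Gamma: Orbyt compares 19, 11, 17, 3 and picks Std1; Nexon would get 3.
Nexon's induced payoffs are 13, 0, 3, so Nexon commits to Alpha. Subgame-perfect outcome: (Alpha, Std4) with payoffs (13, 20).
Now find the simultaneous Nash equilibrium.
Nexon's best replies: Std1→Gamma; Std2→Beta; Std3→Beta; Std4→Beta.
Orbyt's best replies: Alpha→Std4; Beta→Std1; Gamma→Std1.
The unique mutual best reply is (Gamma, Std1), giving (3, 19).
Sequential outcome (Alpha, Std4) differs from the Nash profile (Gamma, Std1).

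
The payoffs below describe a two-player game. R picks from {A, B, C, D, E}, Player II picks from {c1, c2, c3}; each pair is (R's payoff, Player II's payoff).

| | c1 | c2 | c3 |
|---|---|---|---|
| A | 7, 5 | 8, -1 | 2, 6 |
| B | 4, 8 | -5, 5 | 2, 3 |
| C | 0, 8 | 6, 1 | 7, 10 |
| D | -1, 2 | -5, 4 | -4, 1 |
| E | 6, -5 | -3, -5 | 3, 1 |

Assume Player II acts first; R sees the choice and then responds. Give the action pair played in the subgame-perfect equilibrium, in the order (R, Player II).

Work backward from R's decision.
- c1 → R plays A (best of 7, 4, 0, -1, 6); Player II gets 5.
- c2 → R plays A (best of 8, -5, 6, -5, -3); Player II gets -1.
- c3 → R plays C (best of 2, 2, 7, -4, 3); Player II gets 10.
Maximizing over 5, -1, 10, Player II chooses c3. Subgame-perfect outcome: (C, c3) with payoffs (7, 10).

(C, c3)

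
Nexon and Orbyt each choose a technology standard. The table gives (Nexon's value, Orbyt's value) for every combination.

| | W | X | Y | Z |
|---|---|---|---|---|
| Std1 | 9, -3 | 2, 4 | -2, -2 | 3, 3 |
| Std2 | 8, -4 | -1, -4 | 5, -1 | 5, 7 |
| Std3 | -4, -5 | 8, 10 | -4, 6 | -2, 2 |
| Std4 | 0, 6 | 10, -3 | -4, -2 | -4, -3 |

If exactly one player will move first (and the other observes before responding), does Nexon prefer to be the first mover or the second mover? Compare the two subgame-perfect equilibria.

first

If Nexon leads: Orbyt's best replies are Std1→X, Std2→Z, Std3→X, Std4→W; Nexon's induced payoffs 2, 5, 8, 0; outcome (Std3, X), payoffs (8, 10).
If Orbyt leads: Nexon's best replies are W→Std1, X→Std4, Y→Std2, Z→Std2; Orbyt's induced payoffs -3, -3, -1, 7; outcome (Std2, Z), payoffs (5, 7).
Nexon gets 8 moving first and 5 moving second, so Nexon prefers to move first.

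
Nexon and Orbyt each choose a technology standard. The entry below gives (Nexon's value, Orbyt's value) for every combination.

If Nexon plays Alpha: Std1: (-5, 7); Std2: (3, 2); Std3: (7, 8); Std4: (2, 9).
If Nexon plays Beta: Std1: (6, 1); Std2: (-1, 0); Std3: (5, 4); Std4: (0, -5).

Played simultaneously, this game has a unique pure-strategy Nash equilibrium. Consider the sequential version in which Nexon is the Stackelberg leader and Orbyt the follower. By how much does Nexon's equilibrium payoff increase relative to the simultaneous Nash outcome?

3

Backward induction with Nexon moving first.
- Alpha → Orbyt plays Std4 (best of 7, 2, 8, 9); Nexon gets 2.
- Beta → Orbyt plays Std3 (best of 1, 0, 4, -5); Nexon gets 5.
Nexon's induced payoffs are 2, 5, so Nexon commits to Beta. Subgame-perfect outcome: (Beta, Std3) with payoffs (5, 4).
Under simultaneous play:
Nexon's best replies: Std1→Beta; Std2→Alpha; Std3→Alpha; Std4→Alpha.
Orbyt's best replies: Alpha→Std4; Beta→Std3.
Only (Alpha, Std4) has each player best-responding; Nash payoffs (2, 9).
Nexon's commitment gain: 5 − 2 = 3.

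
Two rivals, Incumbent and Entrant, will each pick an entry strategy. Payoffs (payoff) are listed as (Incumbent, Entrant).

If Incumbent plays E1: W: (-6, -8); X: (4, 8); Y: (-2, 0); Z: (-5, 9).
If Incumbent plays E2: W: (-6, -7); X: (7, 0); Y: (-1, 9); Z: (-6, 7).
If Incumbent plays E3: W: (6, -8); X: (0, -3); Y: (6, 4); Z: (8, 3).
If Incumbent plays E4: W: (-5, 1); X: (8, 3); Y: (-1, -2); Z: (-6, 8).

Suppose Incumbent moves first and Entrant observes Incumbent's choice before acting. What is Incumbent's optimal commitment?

Work backward from Entrant's decision.
- E1 → Entrant plays Z (best of -8, 8, 0, 9); Incumbent gets -5.
- E2 → Entrant plays Y (best of -7, 0, 9, 7); Incumbent gets -1.
- E3 → Entrant plays Y (best of -8, -3, 4, 3); Incumbent gets 6.
- E4 → Entrant plays Z (best of 1, 3, -2, 8); Incumbent gets -6.
Maximizing over -5, -1, 6, -6, Incumbent chooses E3. Subgame-perfect outcome: (E3, Y) with payoffs (6, 4).

E3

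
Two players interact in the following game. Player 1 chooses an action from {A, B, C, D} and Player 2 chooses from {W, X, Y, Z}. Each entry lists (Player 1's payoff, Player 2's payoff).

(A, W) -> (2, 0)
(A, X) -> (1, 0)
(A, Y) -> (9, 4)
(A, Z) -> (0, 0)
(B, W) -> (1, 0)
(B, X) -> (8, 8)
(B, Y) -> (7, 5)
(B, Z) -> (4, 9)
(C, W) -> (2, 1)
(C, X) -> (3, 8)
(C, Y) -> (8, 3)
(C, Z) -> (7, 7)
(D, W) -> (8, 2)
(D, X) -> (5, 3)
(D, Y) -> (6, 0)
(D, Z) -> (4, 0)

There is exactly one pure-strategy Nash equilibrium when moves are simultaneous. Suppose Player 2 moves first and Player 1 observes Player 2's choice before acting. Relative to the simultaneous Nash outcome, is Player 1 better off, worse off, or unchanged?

worse off

Solve by backward induction (Player 2 leads).
- W: Player 1 compares 2, 1, 2, 8 and picks D; Player 2 would get 2.
- X: Player 1 compares 1, 8, 3, 5 and picks B; Player 2 would get 8.
- Y: Player 1 compares 9, 7, 8, 6 and picks A; Player 2 would get 4.
- Z: Player 1 compares 0, 4, 7, 4 and picks C; Player 2 would get 7.
Among 2, 8, 4, 7, the best is 8 at X. Subgame-perfect outcome: (B, X) with payoffs (8, 8).
Now find the simultaneous Nash equilibrium.
Player 1's best replies: W→D; X→B; Y→A; Z→C.
Player 2's best replies: A→Y; B→Z; C→X; D→X.
Only (A, Y) has each player best-responding; Nash payoffs (9, 4).
Player 1 earns 8 sequentially versus 9 at the Nash outcome: worse off.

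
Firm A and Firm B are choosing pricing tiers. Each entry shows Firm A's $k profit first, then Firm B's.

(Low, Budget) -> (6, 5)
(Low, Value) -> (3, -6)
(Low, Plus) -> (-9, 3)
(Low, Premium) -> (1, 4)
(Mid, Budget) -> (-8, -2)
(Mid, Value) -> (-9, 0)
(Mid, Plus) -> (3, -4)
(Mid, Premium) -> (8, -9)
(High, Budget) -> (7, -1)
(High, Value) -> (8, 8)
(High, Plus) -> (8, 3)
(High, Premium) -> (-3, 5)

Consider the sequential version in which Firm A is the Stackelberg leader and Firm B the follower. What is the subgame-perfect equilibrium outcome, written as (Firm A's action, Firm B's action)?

Backward induction with Firm A moving first.
- Low: BR = Budget, leader payoff 6.
- Mid: BR = Value, leader payoff -9.
- High: BR = Value, leader payoff 8.
Firm A's induced payoffs are 6, -9, 8, so Firm A commits to High. Subgame-perfect outcome: (High, Value) with payoffs (8, 8).

(High, Value)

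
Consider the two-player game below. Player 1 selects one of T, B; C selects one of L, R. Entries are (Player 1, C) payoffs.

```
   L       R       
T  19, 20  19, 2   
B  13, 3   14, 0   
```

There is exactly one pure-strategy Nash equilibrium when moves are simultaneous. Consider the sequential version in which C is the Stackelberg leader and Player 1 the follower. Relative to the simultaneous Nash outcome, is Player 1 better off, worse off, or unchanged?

Solve by backward induction (C leads).
- L: BR = T, leader payoff 20.
- R: BR = T, leader payoff 2.
Among 20, 2, the best is 20 at L. Subgame-perfect outcome: (T, L) with payoffs (19, 20).
Now find the simultaneous Nash equilibrium.
Player 1's best replies: L→T; R→T.
C's best replies: T→L; B→L.
The unique mutual best reply is (T, L), giving (19, 20).
Player 1 earns 19 sequentially versus 19 at the Nash outcome: unchanged.

unchanged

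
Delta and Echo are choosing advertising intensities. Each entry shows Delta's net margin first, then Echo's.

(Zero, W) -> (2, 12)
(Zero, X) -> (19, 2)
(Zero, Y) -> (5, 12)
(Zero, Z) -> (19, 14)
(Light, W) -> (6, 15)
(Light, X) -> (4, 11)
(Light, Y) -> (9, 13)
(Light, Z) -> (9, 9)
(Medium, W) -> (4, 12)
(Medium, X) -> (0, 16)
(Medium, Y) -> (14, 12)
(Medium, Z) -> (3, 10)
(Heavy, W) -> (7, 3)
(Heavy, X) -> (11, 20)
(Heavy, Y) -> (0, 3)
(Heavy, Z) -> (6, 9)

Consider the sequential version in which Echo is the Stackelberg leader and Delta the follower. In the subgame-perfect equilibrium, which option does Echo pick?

Solve by backward induction (Echo leads).
- W → Delta plays Heavy (best of 2, 6, 4, 7); Echo gets 3.
- X → Delta plays Zero (best of 19, 4, 0, 11); Echo gets 2.
- Y → Delta plays Medium (best of 5, 9, 14, 0); Echo gets 12.
- Z → Delta plays Zero (best of 19, 9, 3, 6); Echo gets 14.
Maximizing over 3, 2, 12, 14, Echo chooses Z. Subgame-perfect outcome: (Zero, Z) with payoffs (19, 14).

Z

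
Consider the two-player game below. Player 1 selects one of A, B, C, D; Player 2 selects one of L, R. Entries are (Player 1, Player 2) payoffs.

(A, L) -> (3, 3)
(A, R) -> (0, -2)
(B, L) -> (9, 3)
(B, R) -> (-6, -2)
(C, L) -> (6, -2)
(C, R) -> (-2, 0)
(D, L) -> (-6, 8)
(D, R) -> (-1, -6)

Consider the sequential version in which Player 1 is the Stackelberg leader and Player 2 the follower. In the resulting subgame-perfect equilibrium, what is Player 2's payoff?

Player 2 best-responds to each possible Player 1 move:
- A: Player 2 compares 3, -2 and picks L; Player 1 would get 3.
- B: Player 2 compares 3, -2 and picks L; Player 1 would get 9.
- C: Player 2 compares -2, 0 and picks R; Player 1 would get -2.
- D: Player 2 compares 8, -6 and picks L; Player 1 would get -6.
Maximizing over 3, 9, -2, -6, Player 1 chooses B. Subgame-perfect outcome: (B, L) with payoffs (9, 3).

3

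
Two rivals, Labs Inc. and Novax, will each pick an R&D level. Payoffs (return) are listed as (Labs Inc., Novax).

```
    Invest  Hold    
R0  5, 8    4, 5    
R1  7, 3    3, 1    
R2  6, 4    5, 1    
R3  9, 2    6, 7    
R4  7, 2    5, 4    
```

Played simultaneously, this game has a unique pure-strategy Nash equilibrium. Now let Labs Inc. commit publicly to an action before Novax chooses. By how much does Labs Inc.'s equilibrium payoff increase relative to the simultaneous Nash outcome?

1

Work backward from Novax's decision.
- R0: BR = Invest, leader payoff 5.
- R1: BR = Invest, leader payoff 7.
- R2: BR = Invest, leader payoff 6.
- R3: BR = Hold, leader payoff 6.
- R4: BR = Hold, leader payoff 5.
Among 5, 7, 6, 6, 5, the best is 7 at R1. Subgame-perfect outcome: (R1, Invest) with payoffs (7, 3).
Under simultaneous play:
Labs Inc.'s best replies: Invest→R3; Hold→R3.
Novax's best replies: R0→Invest; R1→Invest; R2→Invest; R3→Hold; R4→Hold.
The unique mutual best reply is (R3, Hold), giving (6, 7).
Labs Inc.'s commitment gain: 7 − 6 = 1.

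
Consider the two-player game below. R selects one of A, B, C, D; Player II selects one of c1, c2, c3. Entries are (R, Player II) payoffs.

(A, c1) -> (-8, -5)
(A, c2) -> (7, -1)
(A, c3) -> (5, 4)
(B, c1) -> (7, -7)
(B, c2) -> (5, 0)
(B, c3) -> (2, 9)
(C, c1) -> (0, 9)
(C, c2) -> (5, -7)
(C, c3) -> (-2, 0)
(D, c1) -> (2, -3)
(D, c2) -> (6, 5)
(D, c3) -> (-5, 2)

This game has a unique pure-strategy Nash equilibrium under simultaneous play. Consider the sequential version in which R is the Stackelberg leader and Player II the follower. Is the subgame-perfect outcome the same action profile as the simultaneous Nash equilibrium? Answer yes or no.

no

Work backward from Player II's decision.
- A → Player II plays c3 (best of -5, -1, 4); R gets 5.
- B → Player II plays c3 (best of -7, 0, 9); R gets 2.
- C → Player II plays c1 (best of 9, -7, 0); R gets 0.
- D → Player II plays c2 (best of -3, 5, 2); R gets 6.
Maximizing over 5, 2, 0, 6, R chooses D. Subgame-perfect outcome: (D, c2) with payoffs (6, 5).
For the simultaneous game, intersect best replies.
R's best replies: c1→B; c2→A; c3→A.
Player II's best replies: A→c3; B→c3; C→c1; D→c2.
The unique mutual best reply is (A, c3), giving (5, 4).
Sequential outcome (D, c2) differs from the Nash profile (A, c3).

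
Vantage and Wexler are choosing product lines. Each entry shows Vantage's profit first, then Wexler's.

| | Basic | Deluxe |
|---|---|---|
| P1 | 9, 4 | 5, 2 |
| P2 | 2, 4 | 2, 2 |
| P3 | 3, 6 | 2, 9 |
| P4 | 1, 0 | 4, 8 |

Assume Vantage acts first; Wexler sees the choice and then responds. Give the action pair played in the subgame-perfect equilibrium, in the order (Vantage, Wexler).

Wexler best-responds to each possible Vantage move:
- P1: BR = Basic, leader payoff 9.
- P2: BR = Basic, leader payoff 2.
- P3: BR = Deluxe, leader payoff 2.
- P4: BR = Deluxe, leader payoff 4.
Vantage's induced payoffs are 9, 2, 2, 4, so Vantage commits to P1. Subgame-perfect outcome: (P1, Basic) with payoffs (9, 4).

(P1, Basic)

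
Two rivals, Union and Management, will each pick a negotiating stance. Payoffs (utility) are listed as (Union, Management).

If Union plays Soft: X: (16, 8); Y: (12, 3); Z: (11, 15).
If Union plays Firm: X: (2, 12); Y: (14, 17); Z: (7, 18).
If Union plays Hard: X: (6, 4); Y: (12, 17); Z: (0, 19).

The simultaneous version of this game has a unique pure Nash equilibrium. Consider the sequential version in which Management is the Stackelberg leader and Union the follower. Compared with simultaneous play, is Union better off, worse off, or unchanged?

better off

Work backward from Union's decision.
- X → Union plays Soft (best of 16, 2, 6); Management gets 8.
- Y → Union plays Firm (best of 12, 14, 12); Management gets 17.
- Z → Union plays Soft (best of 11, 7, 0); Management gets 15.
Maximizing over 8, 17, 15, Management chooses Y. Subgame-perfect outcome: (Firm, Y) with payoffs (14, 17).
For the simultaneous game, intersect best replies.
Union's best replies: X→Soft; Y→Firm; Z→Soft.
Management's best replies: Soft→Z; Firm→Z; Hard→Z.
The unique mutual best reply is (Soft, Z), giving (11, 15).
Union earns 14 sequentially versus 11 at the Nash outcome: better off.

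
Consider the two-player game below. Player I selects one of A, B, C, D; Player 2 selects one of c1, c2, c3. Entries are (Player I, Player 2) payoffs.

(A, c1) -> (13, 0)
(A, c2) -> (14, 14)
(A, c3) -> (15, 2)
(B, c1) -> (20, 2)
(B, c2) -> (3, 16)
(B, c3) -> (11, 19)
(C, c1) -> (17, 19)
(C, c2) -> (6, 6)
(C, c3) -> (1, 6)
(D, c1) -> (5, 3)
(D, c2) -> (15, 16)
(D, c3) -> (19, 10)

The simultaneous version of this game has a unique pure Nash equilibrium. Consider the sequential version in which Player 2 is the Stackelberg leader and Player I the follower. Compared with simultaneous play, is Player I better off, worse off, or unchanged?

Backward induction with Player 2 moving first.
- c1: Player I compares 13, 20, 17, 5 and picks B; Player 2 would get 2.
- c2: Player I compares 14, 3, 6, 15 and picks D; Player 2 would get 16.
- c3: Player I compares 15, 11, 1, 19 and picks D; Player 2 would get 10.
Among 2, 16, 10, the best is 16 at c2. Subgame-perfect outcome: (D, c2) with payoffs (15, 16).
For the simultaneous game, intersect best replies.
Player I's best replies: c1→B; c2→D; c3→D.
Player 2's best replies: A→c2; B→c3; C→c1; D→c2.
Only (D, c2) has each player best-responding; Nash payoffs (15, 16).
Player I earns 15 sequentially versus 15 at the Nash outcome: unchanged.

unchanged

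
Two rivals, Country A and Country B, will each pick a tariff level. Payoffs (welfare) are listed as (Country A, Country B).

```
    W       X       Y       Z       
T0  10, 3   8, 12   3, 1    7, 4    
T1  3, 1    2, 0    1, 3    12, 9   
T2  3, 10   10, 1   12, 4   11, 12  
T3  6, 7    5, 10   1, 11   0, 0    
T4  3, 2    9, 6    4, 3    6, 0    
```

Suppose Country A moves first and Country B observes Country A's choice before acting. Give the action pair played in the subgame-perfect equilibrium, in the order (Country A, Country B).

(T1, Z)

Backward induction with Country A moving first.
- T0: Country B compares 3, 12, 1, 4 and picks X; Country A would get 8.
- T1: Country B compares 1, 0, 3, 9 and picks Z; Country A would get 12.
- T2: Country B compares 10, 1, 4, 12 and picks Z; Country A would get 11.
- T3: Country B compares 7, 10, 11, 0 and picks Y; Country A would get 1.
- T4: Country B compares 2, 6, 3, 0 and picks X; Country A would get 9.
Among 8, 12, 11, 1, 9, the best is 12 at T1. Subgame-perfect outcome: (T1, Z) with payoffs (12, 9).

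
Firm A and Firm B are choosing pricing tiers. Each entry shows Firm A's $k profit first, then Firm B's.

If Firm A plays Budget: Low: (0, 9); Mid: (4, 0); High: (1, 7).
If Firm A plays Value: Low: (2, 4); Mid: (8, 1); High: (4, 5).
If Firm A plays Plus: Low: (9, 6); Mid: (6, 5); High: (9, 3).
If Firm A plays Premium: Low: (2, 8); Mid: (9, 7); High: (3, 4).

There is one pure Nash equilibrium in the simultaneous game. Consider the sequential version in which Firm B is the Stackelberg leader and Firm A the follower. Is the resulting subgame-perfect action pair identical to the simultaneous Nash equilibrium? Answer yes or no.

no

Firm A best-responds to each possible Firm B move:
- Low: BR = Plus, leader payoff 6.
- Mid: BR = Premium, leader payoff 7.
- High: BR = Plus, leader payoff 3.
Maximizing over 6, 7, 3, Firm B chooses Mid. Subgame-perfect outcome: (Premium, Mid) with payoffs (9, 7).
For the simultaneous game, intersect best replies.
Firm A's best replies: Low→Plus; Mid→Premium; High→Plus.
Firm B's best replies: Budget→Low; Value→High; Plus→Low; Premium→Low.
Only (Plus, Low) has each player best-responding; Nash payoffs (9, 6).
Sequential outcome (Premium, Mid) differs from the Nash profile (Plus, Low).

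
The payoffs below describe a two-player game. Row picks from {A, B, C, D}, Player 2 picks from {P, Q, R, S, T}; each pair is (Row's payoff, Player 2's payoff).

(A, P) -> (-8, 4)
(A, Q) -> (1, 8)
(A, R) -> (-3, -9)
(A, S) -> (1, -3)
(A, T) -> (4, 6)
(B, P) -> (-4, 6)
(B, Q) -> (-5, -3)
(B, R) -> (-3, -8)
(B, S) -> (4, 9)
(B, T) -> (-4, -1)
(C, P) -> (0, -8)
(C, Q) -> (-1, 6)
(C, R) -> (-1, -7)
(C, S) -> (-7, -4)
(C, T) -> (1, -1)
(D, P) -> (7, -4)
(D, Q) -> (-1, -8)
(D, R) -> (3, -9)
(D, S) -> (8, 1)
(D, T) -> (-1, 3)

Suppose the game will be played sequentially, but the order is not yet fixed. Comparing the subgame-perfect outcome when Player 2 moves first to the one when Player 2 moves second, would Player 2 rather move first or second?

second

If Row leads: Player 2's best replies are A→Q, B→S, C→Q, D→T; Row's induced payoffs 1, 4, -1, -1; outcome (B, S), payoffs (4, 9).
If Player 2 leads: Row's best replies are P→D, Q→A, R→D, S→D, T→A; Player 2's induced payoffs -4, 8, -9, 1, 6; outcome (A, Q), payoffs (1, 8).
Player 2 gets 8 moving first and 9 moving second, so Player 2 prefers to move second.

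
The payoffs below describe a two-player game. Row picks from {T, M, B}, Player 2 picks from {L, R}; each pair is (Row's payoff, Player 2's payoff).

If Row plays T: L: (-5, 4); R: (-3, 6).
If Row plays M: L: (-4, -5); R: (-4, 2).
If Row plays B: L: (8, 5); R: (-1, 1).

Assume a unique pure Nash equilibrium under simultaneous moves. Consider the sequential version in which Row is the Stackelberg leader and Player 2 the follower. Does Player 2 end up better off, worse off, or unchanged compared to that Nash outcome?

Backward induction with Row moving first.
- T: BR = R, leader payoff -3.
- M: BR = R, leader payoff -4.
- B: BR = L, leader payoff 8.
Maximizing over -3, -4, 8, Row chooses B. Subgame-perfect outcome: (B, L) with payoffs (8, 5).
Now find the simultaneous Nash equilibrium.
Row's best replies: L→B; R→B.
Player 2's best replies: T→R; M→R; B→L.
Only (B, L) has each player best-responding; Nash payoffs (8, 5).
Player 2 earns 5 sequentially versus 5 at the Nash outcome: unchanged.

unchanged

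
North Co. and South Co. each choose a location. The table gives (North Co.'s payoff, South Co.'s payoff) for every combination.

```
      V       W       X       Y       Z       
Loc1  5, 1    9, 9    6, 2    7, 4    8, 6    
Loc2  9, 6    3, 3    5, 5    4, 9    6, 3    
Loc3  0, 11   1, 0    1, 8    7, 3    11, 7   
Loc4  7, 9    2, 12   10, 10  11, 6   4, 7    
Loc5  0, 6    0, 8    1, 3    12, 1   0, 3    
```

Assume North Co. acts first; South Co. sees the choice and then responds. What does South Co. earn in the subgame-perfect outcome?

9

South Co. best-responds to each possible North Co. move:
- Loc1: BR = W, leader payoff 9.
- Loc2: BR = Y, leader payoff 4.
- Loc3: BR = V, leader payoff 0.
- Loc4: BR = W, leader payoff 2.
- Loc5: BR = W, leader payoff 0.
North Co.'s induced payoffs are 9, 4, 0, 2, 0, so North Co. commits to Loc1. Subgame-perfect outcome: (Loc1, W) with payoffs (9, 9).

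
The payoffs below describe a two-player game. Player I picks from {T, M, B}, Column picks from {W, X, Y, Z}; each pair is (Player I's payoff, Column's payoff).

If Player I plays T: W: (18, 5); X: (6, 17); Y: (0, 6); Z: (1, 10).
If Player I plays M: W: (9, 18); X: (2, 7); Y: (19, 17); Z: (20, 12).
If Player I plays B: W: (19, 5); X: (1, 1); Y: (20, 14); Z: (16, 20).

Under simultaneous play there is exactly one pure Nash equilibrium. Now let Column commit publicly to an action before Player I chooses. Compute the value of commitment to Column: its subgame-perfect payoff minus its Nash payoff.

0

Work backward from Player I's decision.
- W → Player I plays B (best of 18, 9, 19); Column gets 5.
- X → Player I plays T (best of 6, 2, 1); Column gets 17.
- Y → Player I plays B (best of 0, 19, 20); Column gets 14.
- Z → Player I plays M (best of 1, 20, 16); Column gets 12.
Column's induced payoffs are 5, 17, 14, 12, so Column commits to X. Subgame-perfect outcome: (T, X) with payoffs (6, 17).
Under simultaneous play:
Player I's best replies: W→B; X→T; Y→B; Z→M.
Column's best replies: T→X; M→W; B→Z.
Only (T, X) has each player best-responding; Nash payoffs (6, 17).
Column's commitment gain: 17 − 17 = 0.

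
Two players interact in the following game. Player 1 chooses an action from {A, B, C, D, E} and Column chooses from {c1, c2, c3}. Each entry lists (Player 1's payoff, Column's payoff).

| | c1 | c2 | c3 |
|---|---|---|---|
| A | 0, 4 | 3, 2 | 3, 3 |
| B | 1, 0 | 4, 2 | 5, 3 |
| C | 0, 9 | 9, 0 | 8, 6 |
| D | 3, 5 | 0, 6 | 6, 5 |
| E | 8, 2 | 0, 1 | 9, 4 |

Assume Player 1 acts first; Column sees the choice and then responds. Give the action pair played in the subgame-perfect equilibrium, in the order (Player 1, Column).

Column best-responds to each possible Player 1 move:
- A → Column plays c1 (best of 4, 2, 3); Player 1 gets 0.
- B → Column plays c3 (best of 0, 2, 3); Player 1 gets 5.
- C → Column plays c1 (best of 9, 0, 6); Player 1 gets 0.
- D → Column plays c2 (best of 5, 6, 5); Player 1 gets 0.
- E → Column plays c3 (best of 2, 1, 4); Player 1 gets 9.
Player 1's induced payoffs are 0, 5, 0, 0, 9, so Player 1 commits to E. Subgame-perfect outcome: (E, c3) with payoffs (9, 4).

(E, c3)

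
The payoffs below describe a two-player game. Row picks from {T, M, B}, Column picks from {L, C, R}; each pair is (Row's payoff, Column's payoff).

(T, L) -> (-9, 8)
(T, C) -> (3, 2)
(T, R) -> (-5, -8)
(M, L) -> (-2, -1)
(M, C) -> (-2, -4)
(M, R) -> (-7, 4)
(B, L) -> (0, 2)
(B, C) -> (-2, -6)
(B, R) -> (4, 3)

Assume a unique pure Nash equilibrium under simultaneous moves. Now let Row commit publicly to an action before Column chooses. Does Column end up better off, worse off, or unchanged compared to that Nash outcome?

unchanged

Solve by backward induction (Row leads).
- T: BR = L, leader payoff -9.
- M: BR = R, leader payoff -7.
- B: BR = R, leader payoff 4.
Maximizing over -9, -7, 4, Row chooses B. Subgame-perfect outcome: (B, R) with payoffs (4, 3).
For the simultaneous game, intersect best replies.
Row's best replies: L→B; C→T; R→B.
Column's best replies: T→L; M→R; B→R.
The unique mutual best reply is (B, R), giving (4, 3).
Column earns 3 sequentially versus 3 at the Nash outcome: unchanged.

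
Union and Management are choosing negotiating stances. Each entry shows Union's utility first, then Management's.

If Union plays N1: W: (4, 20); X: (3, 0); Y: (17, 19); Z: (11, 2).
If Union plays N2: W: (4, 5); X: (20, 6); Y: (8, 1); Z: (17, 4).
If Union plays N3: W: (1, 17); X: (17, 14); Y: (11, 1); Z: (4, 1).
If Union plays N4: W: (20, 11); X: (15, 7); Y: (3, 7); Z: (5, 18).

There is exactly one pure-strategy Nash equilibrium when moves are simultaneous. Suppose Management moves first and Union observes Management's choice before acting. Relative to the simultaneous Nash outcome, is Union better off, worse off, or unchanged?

worse off

Backward induction with Management moving first.
- W: BR = N4, leader payoff 11.
- X: BR = N2, leader payoff 6.
- Y: BR = N1, leader payoff 19.
- Z: BR = N2, leader payoff 4.
Among 11, 6, 19, 4, the best is 19 at Y. Subgame-perfect outcome: (N1, Y) with payoffs (17, 19).
For the simultaneous game, intersect best replies.
Union's best replies: W→N4; X→N2; Y→N1; Z→N2.
Management's best replies: N1→W; N2→X; N3→W; N4→Z.
Only (N2, X) has each player best-responding; Nash payoffs (20, 6).
Union earns 17 sequentially versus 20 at the Nash outcome: worse off.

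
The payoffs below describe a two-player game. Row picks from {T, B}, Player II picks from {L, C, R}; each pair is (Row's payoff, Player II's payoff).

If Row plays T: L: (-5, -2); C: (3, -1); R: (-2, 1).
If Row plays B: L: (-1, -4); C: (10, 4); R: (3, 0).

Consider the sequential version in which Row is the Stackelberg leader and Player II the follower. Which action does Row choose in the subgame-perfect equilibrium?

B

Solve by backward induction (Row leads).
- T: BR = R, leader payoff -2.
- B: BR = C, leader payoff 10.
Row's induced payoffs are -2, 10, so Row commits to B. Subgame-perfect outcome: (B, C) with payoffs (10, 4).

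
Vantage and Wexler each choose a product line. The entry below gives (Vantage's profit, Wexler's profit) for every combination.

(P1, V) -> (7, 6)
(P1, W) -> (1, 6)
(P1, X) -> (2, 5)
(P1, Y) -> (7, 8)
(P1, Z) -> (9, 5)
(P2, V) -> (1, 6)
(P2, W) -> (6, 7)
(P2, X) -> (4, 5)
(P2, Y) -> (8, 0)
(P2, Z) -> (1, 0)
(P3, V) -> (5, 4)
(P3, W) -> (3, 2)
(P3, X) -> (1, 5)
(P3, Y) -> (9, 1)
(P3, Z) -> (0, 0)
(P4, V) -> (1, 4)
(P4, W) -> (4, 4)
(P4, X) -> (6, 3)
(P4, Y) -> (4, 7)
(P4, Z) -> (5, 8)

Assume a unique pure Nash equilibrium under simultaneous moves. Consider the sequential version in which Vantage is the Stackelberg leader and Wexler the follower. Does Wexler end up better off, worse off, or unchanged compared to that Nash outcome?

better off

Wexler best-responds to each possible Vantage move:
- P1: Wexler compares 6, 6, 5, 8, 5 and picks Y; Vantage would get 7.
- P2: Wexler compares 6, 7, 5, 0, 0 and picks W; Vantage would get 6.
- P3: Wexler compares 4, 2, 5, 1, 0 and picks X; Vantage would get 1.
- P4: Wexler compares 4, 4, 3, 7, 8 and picks Z; Vantage would get 5.
Maximizing over 7, 6, 1, 5, Vantage chooses P1. Subgame-perfect outcome: (P1, Y) with payoffs (7, 8).
Now find the simultaneous Nash equilibrium.
Vantage's best replies: V→P1; W→P2; X→P4; Y→P3; Z→P1.
Wexler's best replies: P1→Y; P2→W; P3→X; P4→Z.
Only (P2, W) has each player best-responding; Nash payoffs (6, 7).
Wexler earns 8 sequentially versus 7 at the Nash outcome: better off.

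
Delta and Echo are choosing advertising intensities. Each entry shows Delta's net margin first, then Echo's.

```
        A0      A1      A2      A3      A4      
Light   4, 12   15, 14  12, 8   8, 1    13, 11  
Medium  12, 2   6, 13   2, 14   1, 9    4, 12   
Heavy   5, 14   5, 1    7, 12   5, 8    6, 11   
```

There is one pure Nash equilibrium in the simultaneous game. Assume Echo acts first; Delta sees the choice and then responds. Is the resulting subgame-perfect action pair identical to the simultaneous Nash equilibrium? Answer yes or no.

Backward induction with Echo moving first.
- A0: BR = Medium, leader payoff 2.
- A1: BR = Light, leader payoff 14.
- A2: BR = Light, leader payoff 8.
- A3: BR = Light, leader payoff 1.
- A4: BR = Light, leader payoff 11.
Among 2, 14, 8, 1, 11, the best is 14 at A1. Subgame-perfect outcome: (Light, A1) with payoffs (15, 14).
Under simultaneous play:
Delta's best replies: A0→Medium; A1→Light; A2→Light; A3→Light; A4→Light.
Echo's best replies: Light→A1; Medium→A2; Heavy→A0.
Only (Light, A1) has each player best-responding; Nash payoffs (15, 14).
Sequential outcome (Light, A1) coincides with the Nash profile (Light, A1).

yes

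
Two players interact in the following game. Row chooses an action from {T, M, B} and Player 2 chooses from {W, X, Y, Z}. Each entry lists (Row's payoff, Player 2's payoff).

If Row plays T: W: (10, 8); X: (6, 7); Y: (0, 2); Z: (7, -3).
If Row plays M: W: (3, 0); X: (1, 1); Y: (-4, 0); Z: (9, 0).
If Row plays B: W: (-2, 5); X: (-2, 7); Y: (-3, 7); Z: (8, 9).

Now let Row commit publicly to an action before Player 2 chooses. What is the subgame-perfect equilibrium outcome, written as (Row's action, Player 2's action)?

(T, W)

Backward induction with Row moving first.
- T: Player 2 compares 8, 7, 2, -3 and picks W; Row would get 10.
- M: Player 2 compares 0, 1, 0, 0 and picks X; Row would get 1.
- B: Player 2 compares 5, 7, 7, 9 and picks Z; Row would get 8.
Maximizing over 10, 1, 8, Row chooses T. Subgame-perfect outcome: (T, W) with payoffs (10, 8).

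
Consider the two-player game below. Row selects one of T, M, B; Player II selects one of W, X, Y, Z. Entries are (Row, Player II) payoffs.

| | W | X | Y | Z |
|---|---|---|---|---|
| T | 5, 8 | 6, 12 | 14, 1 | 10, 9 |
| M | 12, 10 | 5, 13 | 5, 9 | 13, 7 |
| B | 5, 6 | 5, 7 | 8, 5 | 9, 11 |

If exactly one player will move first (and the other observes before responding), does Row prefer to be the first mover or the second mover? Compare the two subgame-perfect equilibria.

first

If Row leads: Player II's best replies are T→X, M→X, B→Z; Row's induced payoffs 6, 5, 9; outcome (B, Z), payoffs (9, 11).
If Player II leads: Row's best replies are W→M, X→T, Y→T, Z→M; Player II's induced payoffs 10, 12, 1, 7; outcome (T, X), payoffs (6, 12).
Row gets 9 moving first and 6 moving second, so Row prefers to move first.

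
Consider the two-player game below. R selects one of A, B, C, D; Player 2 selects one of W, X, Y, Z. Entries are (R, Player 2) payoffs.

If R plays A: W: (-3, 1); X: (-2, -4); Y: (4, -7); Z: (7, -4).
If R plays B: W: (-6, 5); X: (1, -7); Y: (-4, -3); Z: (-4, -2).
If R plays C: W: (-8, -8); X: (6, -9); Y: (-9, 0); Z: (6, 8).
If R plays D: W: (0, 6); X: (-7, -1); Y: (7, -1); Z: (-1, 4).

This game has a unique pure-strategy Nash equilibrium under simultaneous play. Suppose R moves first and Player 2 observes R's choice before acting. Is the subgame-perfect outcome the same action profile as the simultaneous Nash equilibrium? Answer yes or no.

Backward induction with R moving first.
- A: BR = W, leader payoff -3.
- B: BR = W, leader payoff -6.
- C: BR = Z, leader payoff 6.
- D: BR = W, leader payoff 0.
Among -3, -6, 6, 0, the best is 6 at C. Subgame-perfect outcome: (C, Z) with payoffs (6, 8).
Now find the simultaneous Nash equilibrium.
R's best replies: W→D; X→C; Y→D; Z→A.
Player 2's best replies: A→W; B→W; C→Z; D→W.
Only (D, W) has each player best-responding; Nash payoffs (0, 6).
Sequential outcome (C, Z) differs from the Nash profile (D, W).

no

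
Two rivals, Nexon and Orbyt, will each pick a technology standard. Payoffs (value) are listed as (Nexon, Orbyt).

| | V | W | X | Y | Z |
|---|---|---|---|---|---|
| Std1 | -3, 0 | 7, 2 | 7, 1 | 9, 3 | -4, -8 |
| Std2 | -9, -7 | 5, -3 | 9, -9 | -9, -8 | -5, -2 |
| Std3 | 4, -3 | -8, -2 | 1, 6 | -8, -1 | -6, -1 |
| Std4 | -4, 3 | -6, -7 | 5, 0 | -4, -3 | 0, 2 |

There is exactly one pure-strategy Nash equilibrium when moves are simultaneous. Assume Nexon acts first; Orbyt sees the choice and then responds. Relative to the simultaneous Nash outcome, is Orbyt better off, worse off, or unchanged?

Work backward from Orbyt's decision.
- Std1: BR = Y, leader payoff 9.
- Std2: BR = Z, leader payoff -5.
- Std3: BR = X, leader payoff 1.
- Std4: BR = V, leader payoff -4.
Nexon's induced payoffs are 9, -5, 1, -4, so Nexon commits to Std1. Subgame-perfect outcome: (Std1, Y) with payoffs (9, 3).
Now find the simultaneous Nash equilibrium.
Nexon's best replies: V→Std3; W→Std1; X→Std2; Y→Std1; Z→Std4.
Orbyt's best replies: Std1→Y; Std2→Z; Std3→X; Std4→V.
The unique mutual best reply is (Std1, Y), giving (9, 3).
Orbyt earns 3 sequentially versus 3 at the Nash outcome: unchanged.

unchanged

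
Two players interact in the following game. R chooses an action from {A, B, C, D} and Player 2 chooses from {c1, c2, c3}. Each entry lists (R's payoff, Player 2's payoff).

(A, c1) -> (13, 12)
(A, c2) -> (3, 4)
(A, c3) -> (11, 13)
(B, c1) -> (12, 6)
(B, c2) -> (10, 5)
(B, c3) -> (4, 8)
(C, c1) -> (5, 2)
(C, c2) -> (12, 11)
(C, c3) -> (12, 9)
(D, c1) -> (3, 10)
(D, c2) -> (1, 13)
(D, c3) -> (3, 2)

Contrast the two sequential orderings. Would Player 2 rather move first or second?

first

If R leads: Player 2's best replies are A→c3, B→c3, C→c2, D→c2; R's induced payoffs 11, 4, 12, 1; outcome (C, c2), payoffs (12, 11).
If Player 2 leads: R's best replies are c1→A, c2→C, c3→C; Player 2's induced payoffs 12, 11, 9; outcome (A, c1), payoffs (13, 12).
Player 2 gets 12 moving first and 11 moving second, so Player 2 prefers to move first.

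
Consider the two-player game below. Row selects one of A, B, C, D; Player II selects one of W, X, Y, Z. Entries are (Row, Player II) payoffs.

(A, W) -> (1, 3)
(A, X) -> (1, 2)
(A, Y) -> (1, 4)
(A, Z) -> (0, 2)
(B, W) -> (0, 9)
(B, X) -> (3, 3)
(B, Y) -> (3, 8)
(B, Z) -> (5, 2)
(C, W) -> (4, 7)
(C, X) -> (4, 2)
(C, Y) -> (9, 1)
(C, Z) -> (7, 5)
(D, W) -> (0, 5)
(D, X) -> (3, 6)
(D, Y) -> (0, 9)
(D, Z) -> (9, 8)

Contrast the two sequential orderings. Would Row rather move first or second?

If Row leads: Player II's best replies are A→Y, B→W, C→W, D→Y; Row's induced payoffs 1, 0, 4, 0; outcome (C, W), payoffs (4, 7).
If Player II leads: Row's best replies are W→C, X→C, Y→C, Z→D; Player II's induced payoffs 7, 2, 1, 8; outcome (D, Z), payoffs (9, 8).
Row gets 4 moving first and 9 moving second, so Row prefers to move second.

second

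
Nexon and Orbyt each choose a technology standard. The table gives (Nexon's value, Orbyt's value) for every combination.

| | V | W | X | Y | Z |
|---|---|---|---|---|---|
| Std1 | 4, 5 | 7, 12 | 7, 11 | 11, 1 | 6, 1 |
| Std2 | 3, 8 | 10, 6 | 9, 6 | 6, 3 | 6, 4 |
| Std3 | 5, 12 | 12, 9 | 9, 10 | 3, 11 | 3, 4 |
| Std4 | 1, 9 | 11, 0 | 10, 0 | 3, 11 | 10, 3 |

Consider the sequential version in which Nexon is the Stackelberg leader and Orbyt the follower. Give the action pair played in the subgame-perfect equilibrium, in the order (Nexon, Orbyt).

Solve by backward induction (Nexon leads).
- Std1: BR = W, leader payoff 7.
- Std2: BR = V, leader payoff 3.
- Std3: BR = V, leader payoff 5.
- Std4: BR = Y, leader payoff 3.
Maximizing over 7, 3, 5, 3, Nexon chooses Std1. Subgame-perfect outcome: (Std1, W) with payoffs (7, 12).

(Std1, W)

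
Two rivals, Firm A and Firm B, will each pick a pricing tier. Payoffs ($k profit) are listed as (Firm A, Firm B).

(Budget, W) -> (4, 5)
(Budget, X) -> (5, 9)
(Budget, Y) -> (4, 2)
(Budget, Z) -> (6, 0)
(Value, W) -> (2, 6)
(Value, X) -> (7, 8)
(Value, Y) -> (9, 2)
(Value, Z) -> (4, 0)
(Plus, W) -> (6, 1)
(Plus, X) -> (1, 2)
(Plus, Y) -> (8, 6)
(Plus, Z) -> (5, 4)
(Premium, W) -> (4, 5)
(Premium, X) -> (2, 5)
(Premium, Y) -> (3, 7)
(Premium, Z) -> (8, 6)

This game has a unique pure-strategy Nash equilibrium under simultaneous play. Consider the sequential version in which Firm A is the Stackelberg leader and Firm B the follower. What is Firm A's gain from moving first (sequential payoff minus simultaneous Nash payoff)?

1

Solve by backward induction (Firm A leads).
- Budget → Firm B plays X (best of 5, 9, 2, 0); Firm A gets 5.
- Value → Firm B plays X (best of 6, 8, 2, 0); Firm A gets 7.
- Plus → Firm B plays Y (best of 1, 2, 6, 4); Firm A gets 8.
- Premium → Firm B plays Y (best of 5, 5, 7, 6); Firm A gets 3.
Maximizing over 5, 7, 8, 3, Firm A chooses Plus. Subgame-perfect outcome: (Plus, Y) with payoffs (8, 6).
Now find the simultaneous Nash equilibrium.
Firm A's best replies: W→Plus; X→Value; Y→Value; Z→Premium.
Firm B's best replies: Budget→X; Value→X; Plus→Y; Premium→Y.
Only (Value, X) has each player best-responding; Nash payoffs (7, 8).
Firm A's commitment gain: 8 − 7 = 1.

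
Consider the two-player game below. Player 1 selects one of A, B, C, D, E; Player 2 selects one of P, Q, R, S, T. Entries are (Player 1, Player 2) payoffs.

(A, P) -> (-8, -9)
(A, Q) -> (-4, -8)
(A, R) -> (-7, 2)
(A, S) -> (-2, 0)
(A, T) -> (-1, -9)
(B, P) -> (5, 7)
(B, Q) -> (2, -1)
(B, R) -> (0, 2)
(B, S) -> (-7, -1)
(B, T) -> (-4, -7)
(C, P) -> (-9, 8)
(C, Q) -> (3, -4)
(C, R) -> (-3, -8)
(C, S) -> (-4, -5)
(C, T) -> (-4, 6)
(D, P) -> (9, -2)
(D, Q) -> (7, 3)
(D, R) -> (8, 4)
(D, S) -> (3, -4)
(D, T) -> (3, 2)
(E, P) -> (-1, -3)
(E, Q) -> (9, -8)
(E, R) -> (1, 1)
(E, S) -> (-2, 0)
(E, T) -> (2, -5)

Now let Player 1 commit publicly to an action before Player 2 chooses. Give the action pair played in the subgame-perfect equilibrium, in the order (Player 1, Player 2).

Solve by backward induction (Player 1 leads).
- A: Player 2 compares -9, -8, 2, 0, -9 and picks R; Player 1 would get -7.
- B: Player 2 compares 7, -1, 2, -1, -7 and picks P; Player 1 would get 5.
- C: Player 2 compares 8, -4, -8, -5, 6 and picks P; Player 1 would get -9.
- D: Player 2 compares -2, 3, 4, -4, 2 and picks R; Player 1 would get 8.
- E: Player 2 compares -3, -8, 1, 0, -5 and picks R; Player 1 would get 1.
Among -7, 5, -9, 8, 1, the best is 8 at D. Subgame-perfect outcome: (D, R) with payoffs (8, 4).

(D, R)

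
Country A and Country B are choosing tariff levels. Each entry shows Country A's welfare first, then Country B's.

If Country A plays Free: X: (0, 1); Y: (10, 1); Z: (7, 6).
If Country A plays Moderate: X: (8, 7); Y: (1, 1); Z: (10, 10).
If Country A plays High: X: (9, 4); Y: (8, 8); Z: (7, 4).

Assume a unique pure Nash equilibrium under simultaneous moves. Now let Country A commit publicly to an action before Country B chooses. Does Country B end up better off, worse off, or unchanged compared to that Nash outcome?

unchanged

Country B best-responds to each possible Country A move:
- Free: Country B compares 1, 1, 6 and picks Z; Country A would get 7.
- Moderate: Country B compares 7, 1, 10 and picks Z; Country A would get 10.
- High: Country B compares 4, 8, 4 and picks Y; Country A would get 8.
Among 7, 10, 8, the best is 10 at Moderate. Subgame-perfect outcome: (Moderate, Z) with payoffs (10, 10).
Now find the simultaneous Nash equilibrium.
Country A's best replies: X→High; Y→Free; Z→Moderate.
Country B's best replies: Free→Z; Moderate→Z; High→Y.
Only (Moderate, Z) has each player best-responding; Nash payoffs (10, 10).
Country B earns 10 sequentially versus 10 at the Nash outcome: unchanged.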